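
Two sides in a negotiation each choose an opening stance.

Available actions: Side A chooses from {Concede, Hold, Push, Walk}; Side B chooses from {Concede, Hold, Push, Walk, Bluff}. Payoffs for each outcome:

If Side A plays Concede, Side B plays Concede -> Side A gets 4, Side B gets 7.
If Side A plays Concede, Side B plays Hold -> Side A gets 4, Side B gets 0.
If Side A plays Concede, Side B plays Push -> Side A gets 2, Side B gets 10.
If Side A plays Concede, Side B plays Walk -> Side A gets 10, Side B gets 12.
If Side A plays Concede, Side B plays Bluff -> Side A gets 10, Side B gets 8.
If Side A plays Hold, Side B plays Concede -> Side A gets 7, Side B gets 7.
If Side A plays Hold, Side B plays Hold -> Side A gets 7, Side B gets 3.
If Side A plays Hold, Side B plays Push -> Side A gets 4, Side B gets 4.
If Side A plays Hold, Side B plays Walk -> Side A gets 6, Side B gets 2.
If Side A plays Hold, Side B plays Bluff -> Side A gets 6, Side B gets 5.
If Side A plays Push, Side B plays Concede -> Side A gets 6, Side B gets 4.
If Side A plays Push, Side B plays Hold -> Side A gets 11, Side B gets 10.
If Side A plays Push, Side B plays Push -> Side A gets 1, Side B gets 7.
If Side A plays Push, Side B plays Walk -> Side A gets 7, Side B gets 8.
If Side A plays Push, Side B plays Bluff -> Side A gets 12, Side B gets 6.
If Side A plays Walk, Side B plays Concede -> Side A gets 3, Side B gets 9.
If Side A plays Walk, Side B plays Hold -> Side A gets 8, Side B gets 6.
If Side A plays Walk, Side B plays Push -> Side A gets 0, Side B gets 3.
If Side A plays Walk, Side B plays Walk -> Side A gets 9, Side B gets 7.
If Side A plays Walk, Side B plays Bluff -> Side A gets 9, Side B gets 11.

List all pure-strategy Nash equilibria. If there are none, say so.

The pure Nash equilibria are (Concede, Walk), (Hold, Concede), (Push, Hold).

(Concede, Concede): Side A can switch to Hold (4 → 7). Not NE.
(Concede, Hold): Side A can switch to Hold (4 → 7). Not NE.
(Concede, Push): Side A can switch to Hold (2 → 4). Not NE.
(Concede, Walk): Side A gets 10, best alternative 9; Side B gets 12, best alternative 10. No profitable deviation — NE.
(Concede, Bluff): Side A can switch to Push (10 → 12). Not NE.
(Hold, Concede): Side A gets 7, best alternative 6; Side B gets 7, best alternative 5. No profitable deviation — NE.
(Hold, Hold): Side A can switch to Push (7 → 11). Not NE.
(Hold, Push): Side B can switch to Concede (4 → 7). Not NE.
(Hold, Walk): Side A can switch to Concede (6 → 10). Not NE.
(Hold, Bluff): Side A can switch to Concede (6 → 10). Not NE.
(Push, Hold): Side A gets 11, best alternative 8; Side B gets 10, best alternative 8. No profitable deviation — NE.
(The remaining 9 profiles each have a profitable deviation by the same check.)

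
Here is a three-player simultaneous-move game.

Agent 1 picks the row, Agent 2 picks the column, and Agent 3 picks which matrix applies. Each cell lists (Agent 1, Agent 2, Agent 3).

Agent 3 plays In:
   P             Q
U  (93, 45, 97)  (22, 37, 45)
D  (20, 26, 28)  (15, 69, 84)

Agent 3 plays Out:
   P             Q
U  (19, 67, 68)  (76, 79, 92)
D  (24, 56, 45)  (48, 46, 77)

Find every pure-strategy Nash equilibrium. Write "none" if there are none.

Pure-strategy Nash equilibria: (U, P, In); (U, Q, Out); (D, P, Out)

Agent 1 against (P, In): payoffs 93, 20 → best response U.
Agent 1 against (P, Out): payoffs 19, 24 → best response D.
Agent 1 against (Q, In): payoffs 22, 15 → best response U.
Agent 1 against (Q, Out): payoffs 76, 48 → best response U.
Agent 2 against (U, In): payoffs 45, 37 → best response P.
Agent 2 against (U, Out): payoffs 67, 79 → best response Q.
Agent 2 against (D, In): payoffs 26, 69 → best response Q.
Agent 2 against (D, Out): payoffs 56, 46 → best response P.
Agent 3 against (U, P): payoffs 97, 68 → best response In.
Agent 3 against (U, Q): payoffs 45, 92 → best response Out.
Agent 3 against (D, P): payoffs 28, 45 → best response Out.
Agent 3 against (D, Q): payoffs 84, 77 → best response In.
Mutual best responses: (U, P, In); (U, Q, Out); (D, P, Out).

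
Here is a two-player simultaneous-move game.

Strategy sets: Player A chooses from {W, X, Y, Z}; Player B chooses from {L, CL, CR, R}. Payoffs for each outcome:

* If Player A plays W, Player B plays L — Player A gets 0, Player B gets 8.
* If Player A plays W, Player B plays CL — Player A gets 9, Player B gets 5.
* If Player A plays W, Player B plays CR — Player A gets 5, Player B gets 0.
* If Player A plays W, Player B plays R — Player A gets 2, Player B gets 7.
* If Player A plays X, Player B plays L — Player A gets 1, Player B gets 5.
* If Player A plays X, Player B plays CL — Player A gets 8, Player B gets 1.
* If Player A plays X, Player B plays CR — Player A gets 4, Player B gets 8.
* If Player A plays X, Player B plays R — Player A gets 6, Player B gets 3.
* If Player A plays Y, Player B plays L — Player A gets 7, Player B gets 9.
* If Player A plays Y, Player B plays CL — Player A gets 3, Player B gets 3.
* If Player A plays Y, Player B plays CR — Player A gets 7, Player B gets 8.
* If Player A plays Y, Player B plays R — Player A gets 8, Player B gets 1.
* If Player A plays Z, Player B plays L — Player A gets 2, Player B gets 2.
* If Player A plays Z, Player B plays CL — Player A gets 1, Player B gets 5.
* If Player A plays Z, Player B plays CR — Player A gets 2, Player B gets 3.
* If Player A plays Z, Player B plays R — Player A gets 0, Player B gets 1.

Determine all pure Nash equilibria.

(W, L): Player A can switch to X (0 → 1). Not NE.
(W, CL): Player B can switch to L (5 → 8). Not NE.
(W, CR): Player A can switch to Y (5 → 7). Not NE.
(W, R): Player A can switch to X (2 → 6). Not NE.
(X, L): Player A can switch to Y (1 → 7). Not NE.
(X, CL): Player A can switch to W (8 → 9). Not NE.
(X, CR): Player A can switch to W (4 → 5). Not NE.
(X, R): Player A can switch to Y (6 → 8). Not NE.
(Y, L): Player A gets 7, best alternative 2; Player B gets 9, best alternative 8. No profitable deviation — NE.
(Y, CL): Player A can switch to W (3 → 9). Not NE.
(Y, CR): Player B can switch to L (8 → 9). Not NE.
(The remaining 5 profiles each have a profitable deviation by the same check.)

The unique pure-strategy Nash equilibrium is (Y, L).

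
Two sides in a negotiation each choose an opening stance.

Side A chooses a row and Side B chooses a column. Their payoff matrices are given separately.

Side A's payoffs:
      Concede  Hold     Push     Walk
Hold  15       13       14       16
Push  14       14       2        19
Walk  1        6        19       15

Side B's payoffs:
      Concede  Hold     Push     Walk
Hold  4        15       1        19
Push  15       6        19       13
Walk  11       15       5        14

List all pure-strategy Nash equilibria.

There is no pure-strategy Nash equilibrium.

Side A against Concede: payoffs 15, 14, 1 → best response Hold.
Side A against Hold: payoffs 13, 14, 6 → best response Push.
Side A against Push: payoffs 14, 2, 19 → best response Walk.
Side A against Walk: payoffs 16, 19, 15 → best response Push.
Side B against Hold: payoffs 4, 15, 1, 19 → best response Walk.
Side B against Push: payoffs 15, 6, 19, 13 → best response Push.
Side B against Walk: payoffs 11, 15, 5, 14 → best response Hold.
No profile is a mutual best response for all players.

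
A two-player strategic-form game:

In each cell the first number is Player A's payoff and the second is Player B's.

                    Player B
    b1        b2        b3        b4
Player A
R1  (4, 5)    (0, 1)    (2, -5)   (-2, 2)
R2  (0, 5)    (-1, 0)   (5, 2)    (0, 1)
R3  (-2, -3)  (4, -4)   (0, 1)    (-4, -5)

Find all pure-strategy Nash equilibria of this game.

Pure NE: (R1, b1)

For each strategy profile, look for a profitable unilateral deviation.
(R1, b1): Player A gets 4, best alternative 0; Player B gets 5, best alternative 2. No profitable deviation — NE.
(R1, b2): Player A can switch to R3 (0 → 4). Not NE.
(R1, b3): Player A can switch to R2 (2 → 5). Not NE.
(R1, b4): Player A can switch to R2 (-2 → 0). Not NE.
(R2, b1): Player A can switch to R1 (0 → 4). Not NE.
(R2, b2): Player A can switch to R1 (-1 → 0). Not NE.
(R2, b3): Player B can switch to b1 (2 → 5). Not NE.
(R2, b4): Player B can switch to b1 (1 → 5). Not NE.
(R3, b1): Player A can switch to R1 (-2 → 4). Not NE.
(The remaining 3 profiles each have a profitable deviation by the same check.)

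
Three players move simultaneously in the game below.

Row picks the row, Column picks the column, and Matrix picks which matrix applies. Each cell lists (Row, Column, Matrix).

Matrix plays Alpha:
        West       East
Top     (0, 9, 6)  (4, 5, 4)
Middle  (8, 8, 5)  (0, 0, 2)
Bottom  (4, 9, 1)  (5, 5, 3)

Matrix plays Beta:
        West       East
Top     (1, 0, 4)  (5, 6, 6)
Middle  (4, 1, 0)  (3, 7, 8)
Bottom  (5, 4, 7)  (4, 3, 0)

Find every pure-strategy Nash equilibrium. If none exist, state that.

Mark each player's best response to every combination of opponents' strategies; a profile where every player is best-responding is a pure Nash equilibrium.
Row against (West, Alpha): payoffs 0, 8, 4 → best response Middle.
Row against (West, Beta): payoffs 1, 4, 5 → best response Bottom.
Row against (East, Alpha): payoffs 4, 0, 5 → best response Bottom.
Row against (East, Beta): payoffs 5, 3, 4 → best response Top.
Column against (Top, Alpha): payoffs 9, 5 → best response West.
Column against (Top, Beta): payoffs 0, 6 → best response East.
Column against (Middle, Alpha): payoffs 8, 0 → best response West.
Column against (Middle, Beta): payoffs 1, 7 → best response East.
Column against (Bottom, Alpha): payoffs 9, 5 → best response West.
Column against (Bottom, Beta): payoffs 4, 3 → best response West.
Matrix against (Top, West): payoffs 6, 4 → best response Alpha.
Matrix against (Top, East): payoffs 4, 6 → best response Beta.
Matrix against (Middle, West): payoffs 5, 0 → best response Alpha.
Matrix against (Middle, East): payoffs 2, 8 → best response Beta.
Matrix against (Bottom, West): payoffs 1, 7 → best response Beta.
Matrix against (Bottom, East): payoffs 3, 0 → best response Alpha.
Mutual best responses: (Top, East, Beta); (Middle, West, Alpha); (Bottom, West, Beta).

The pure Nash equilibria are (Top, East, Beta), (Middle, West, Alpha), (Bottom, West, Beta).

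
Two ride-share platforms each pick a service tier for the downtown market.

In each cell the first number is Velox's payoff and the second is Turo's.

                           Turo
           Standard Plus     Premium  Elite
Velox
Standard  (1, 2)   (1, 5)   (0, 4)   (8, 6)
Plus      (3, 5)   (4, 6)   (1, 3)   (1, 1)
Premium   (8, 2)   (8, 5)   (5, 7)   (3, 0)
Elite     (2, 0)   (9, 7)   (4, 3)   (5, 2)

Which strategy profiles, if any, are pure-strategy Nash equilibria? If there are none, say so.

For each strategy profile, look for a profitable unilateral deviation.
(Standard, Standard): Velox can switch to Plus (1 → 3). Not NE.
(Standard, Plus): Velox can switch to Plus (1 → 4). Not NE.
(Standard, Premium): Velox can switch to Plus (0 → 1). Not NE.
(Standard, Elite): Velox gets 8, best alternative 5; Turo gets 6, best alternative 5. No profitable deviation — NE.
(Plus, Standard): Velox can switch to Premium (3 → 8). Not NE.
(Plus, Plus): Velox can switch to Premium (4 → 8). Not NE.
(Plus, Premium): Velox can switch to Premium (1 → 5). Not NE.
(Premium, Premium): Velox gets 5, best alternative 4; Turo gets 7, best alternative 5. No profitable deviation — NE.
(Elite, Plus): Velox gets 9, best alternative 8; Turo gets 7, best alternative 3. No profitable deviation — NE.
(The remaining 7 profiles each have a profitable deviation by the same check.)

Pure-strategy Nash equilibria: (Standard, Elite); (Premium, Premium); (Elite, Plus)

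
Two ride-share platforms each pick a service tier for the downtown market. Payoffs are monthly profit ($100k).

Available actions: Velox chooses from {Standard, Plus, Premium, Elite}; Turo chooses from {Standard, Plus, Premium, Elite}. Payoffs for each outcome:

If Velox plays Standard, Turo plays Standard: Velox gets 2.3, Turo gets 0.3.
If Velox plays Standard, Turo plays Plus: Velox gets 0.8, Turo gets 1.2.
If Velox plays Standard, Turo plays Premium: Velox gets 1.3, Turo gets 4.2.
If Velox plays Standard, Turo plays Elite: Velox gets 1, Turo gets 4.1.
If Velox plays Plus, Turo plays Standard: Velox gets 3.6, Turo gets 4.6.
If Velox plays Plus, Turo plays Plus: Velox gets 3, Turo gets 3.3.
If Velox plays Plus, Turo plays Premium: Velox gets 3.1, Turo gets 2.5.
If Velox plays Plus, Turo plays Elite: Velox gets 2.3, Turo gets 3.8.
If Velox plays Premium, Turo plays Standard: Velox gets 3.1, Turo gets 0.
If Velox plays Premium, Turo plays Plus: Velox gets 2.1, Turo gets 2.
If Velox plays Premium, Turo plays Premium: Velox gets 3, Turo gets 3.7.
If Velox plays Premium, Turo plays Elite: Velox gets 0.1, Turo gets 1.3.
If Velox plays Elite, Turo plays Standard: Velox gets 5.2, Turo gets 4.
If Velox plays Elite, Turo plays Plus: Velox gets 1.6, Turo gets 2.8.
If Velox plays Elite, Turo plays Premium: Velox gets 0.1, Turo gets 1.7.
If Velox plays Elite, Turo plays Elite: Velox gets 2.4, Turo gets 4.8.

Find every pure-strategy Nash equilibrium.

(Standard, Standard): Velox can switch to Plus (2.3 → 3.6). Not NE.
(Standard, Plus): Velox can switch to Plus (0.8 → 3). Not NE.
(Standard, Premium): Velox can switch to Plus (1.3 → 3.1). Not NE.
(Standard, Elite): Velox can switch to Plus (1 → 2.3). Not NE.
(Plus, Standard): Velox can switch to Elite (3.6 → 5.2). Not NE.
(Plus, Plus): Turo can switch to Standard (3.3 → 4.6). Not NE.
(Plus, Premium): Turo can switch to Standard (2.5 → 4.6). Not NE.
(Plus, Elite): Velox can switch to Elite (2.3 → 2.4). Not NE.
(Premium, Standard): Velox can switch to Plus (3.1 → 3.6). Not NE.
(Premium, Plus): Velox can switch to Plus (2.1 → 3). Not NE.
(Elite, Elite): Velox gets 2.4, best alternative 2.3; Turo gets 4.8, best alternative 4. No profitable deviation — NE.
(The remaining 5 profiles each have a profitable deviation by the same check.)

The unique pure-strategy Nash equilibrium is (Elite, Elite).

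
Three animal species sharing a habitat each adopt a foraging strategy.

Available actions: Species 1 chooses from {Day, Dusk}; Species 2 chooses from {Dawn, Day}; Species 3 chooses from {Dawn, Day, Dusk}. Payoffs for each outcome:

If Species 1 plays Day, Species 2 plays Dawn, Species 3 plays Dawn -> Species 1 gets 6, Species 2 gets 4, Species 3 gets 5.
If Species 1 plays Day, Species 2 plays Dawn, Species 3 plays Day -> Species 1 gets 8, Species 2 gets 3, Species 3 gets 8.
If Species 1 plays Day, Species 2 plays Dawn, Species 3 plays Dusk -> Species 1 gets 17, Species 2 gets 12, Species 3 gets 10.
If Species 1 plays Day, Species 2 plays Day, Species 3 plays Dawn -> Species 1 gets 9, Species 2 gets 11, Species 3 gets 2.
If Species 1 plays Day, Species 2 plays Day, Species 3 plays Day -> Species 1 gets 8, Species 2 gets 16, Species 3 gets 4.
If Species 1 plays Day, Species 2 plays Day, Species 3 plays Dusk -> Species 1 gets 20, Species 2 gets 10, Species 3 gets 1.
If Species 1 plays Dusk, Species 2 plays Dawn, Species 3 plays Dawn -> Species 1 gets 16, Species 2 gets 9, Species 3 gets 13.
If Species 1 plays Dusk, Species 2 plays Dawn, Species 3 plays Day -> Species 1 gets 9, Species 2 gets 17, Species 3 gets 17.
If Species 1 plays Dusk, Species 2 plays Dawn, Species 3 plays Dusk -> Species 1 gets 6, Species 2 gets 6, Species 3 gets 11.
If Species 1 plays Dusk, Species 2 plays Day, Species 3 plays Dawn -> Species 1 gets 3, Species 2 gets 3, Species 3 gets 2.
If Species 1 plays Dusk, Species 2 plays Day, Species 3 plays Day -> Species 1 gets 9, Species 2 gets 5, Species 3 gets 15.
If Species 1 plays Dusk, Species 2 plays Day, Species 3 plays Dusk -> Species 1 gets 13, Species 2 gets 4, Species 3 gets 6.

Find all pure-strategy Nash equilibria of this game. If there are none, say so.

(Day, Dawn, Dusk), (Dusk, Dawn, Day)

For each player, find the best response to each opponent profile; mutual best responses are the pure NE.
Species 1 against (Dawn, Dawn): payoffs 6, 16 → best response Dusk.
Species 1 against (Dawn, Day): payoffs 8, 9 → best response Dusk.
Species 1 against (Dawn, Dusk): payoffs 17, 6 → best response Day.
Species 1 against (Day, Dawn): payoffs 9, 3 → best response Day.
Species 1 against (Day, Day): payoffs 8, 9 → best response Dusk.
Species 1 against (Day, Dusk): payoffs 20, 13 → best response Day.
Species 2 against (Day, Dawn): payoffs 4, 11 → best response Day.
Species 2 against (Day, Day): payoffs 3, 16 → best response Day.
Species 2 against (Day, Dusk): payoffs 12, 10 → best response Dawn.
Species 2 against (Dusk, Dawn): payoffs 9, 3 → best response Dawn.
Species 2 against (Dusk, Day): payoffs 17, 5 → best response Dawn.
Species 2 against (Dusk, Dusk): payoffs 6, 4 → best response Dawn.
Species 3 against (Day, Dawn): payoffs 5, 8, 10 → best response Dusk.
Species 3 against (Day, Day): payoffs 2, 4, 1 → best response Day.
Species 3 against (Dusk, Dawn): payoffs 13, 17, 11 → best response Day.
Species 3 against (Dusk, Day): payoffs 2, 15, 6 → best response Day.
Mutual best responses: (Day, Dawn, Dusk); (Dusk, Dawn, Day).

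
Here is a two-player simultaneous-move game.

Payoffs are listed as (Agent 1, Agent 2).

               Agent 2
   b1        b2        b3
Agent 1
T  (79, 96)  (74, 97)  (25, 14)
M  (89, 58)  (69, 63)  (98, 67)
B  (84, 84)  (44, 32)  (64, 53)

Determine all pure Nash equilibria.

(T, b2) and (M, b3)

Agent 1 against b1: payoffs 79, 89, 84 → best response M.
Agent 1 against b2: payoffs 74, 69, 44 → best response T.
Agent 1 against b3: payoffs 25, 98, 64 → best response M.
Agent 2 against T: payoffs 96, 97, 14 → best response b2.
Agent 2 against M: payoffs 58, 63, 67 → best response b3.
Agent 2 against B: payoffs 84, 32, 53 → best response b1.
Mutual best responses: (T, b2); (M, b3).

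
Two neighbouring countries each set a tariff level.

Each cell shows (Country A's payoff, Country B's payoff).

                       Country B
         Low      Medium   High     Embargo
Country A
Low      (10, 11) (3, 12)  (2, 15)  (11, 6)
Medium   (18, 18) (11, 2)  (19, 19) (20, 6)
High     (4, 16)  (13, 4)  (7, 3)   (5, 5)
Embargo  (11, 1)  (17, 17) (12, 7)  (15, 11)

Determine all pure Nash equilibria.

Country A against Low: payoffs 10, 18, 4, 11 → best response Medium.
Country A against Medium: payoffs 3, 11, 13, 17 → best response Embargo.
Country A against High: payoffs 2, 19, 7, 12 → best response Medium.
Country A against Embargo: payoffs 11, 20, 5, 15 → best response Medium.
Country B against Low: payoffs 11, 12, 15, 6 → best response High.
Country B against Medium: payoffs 18, 2, 19, 6 → best response High.
Country B against High: payoffs 16, 4, 3, 5 → best response Low.
Country B against Embargo: payoffs 1, 17, 7, 11 → best response Medium.
Mutual best responses: (Medium, High); (Embargo, Medium).

The pure Nash equilibria are (Medium, High) and (Embargo, Medium).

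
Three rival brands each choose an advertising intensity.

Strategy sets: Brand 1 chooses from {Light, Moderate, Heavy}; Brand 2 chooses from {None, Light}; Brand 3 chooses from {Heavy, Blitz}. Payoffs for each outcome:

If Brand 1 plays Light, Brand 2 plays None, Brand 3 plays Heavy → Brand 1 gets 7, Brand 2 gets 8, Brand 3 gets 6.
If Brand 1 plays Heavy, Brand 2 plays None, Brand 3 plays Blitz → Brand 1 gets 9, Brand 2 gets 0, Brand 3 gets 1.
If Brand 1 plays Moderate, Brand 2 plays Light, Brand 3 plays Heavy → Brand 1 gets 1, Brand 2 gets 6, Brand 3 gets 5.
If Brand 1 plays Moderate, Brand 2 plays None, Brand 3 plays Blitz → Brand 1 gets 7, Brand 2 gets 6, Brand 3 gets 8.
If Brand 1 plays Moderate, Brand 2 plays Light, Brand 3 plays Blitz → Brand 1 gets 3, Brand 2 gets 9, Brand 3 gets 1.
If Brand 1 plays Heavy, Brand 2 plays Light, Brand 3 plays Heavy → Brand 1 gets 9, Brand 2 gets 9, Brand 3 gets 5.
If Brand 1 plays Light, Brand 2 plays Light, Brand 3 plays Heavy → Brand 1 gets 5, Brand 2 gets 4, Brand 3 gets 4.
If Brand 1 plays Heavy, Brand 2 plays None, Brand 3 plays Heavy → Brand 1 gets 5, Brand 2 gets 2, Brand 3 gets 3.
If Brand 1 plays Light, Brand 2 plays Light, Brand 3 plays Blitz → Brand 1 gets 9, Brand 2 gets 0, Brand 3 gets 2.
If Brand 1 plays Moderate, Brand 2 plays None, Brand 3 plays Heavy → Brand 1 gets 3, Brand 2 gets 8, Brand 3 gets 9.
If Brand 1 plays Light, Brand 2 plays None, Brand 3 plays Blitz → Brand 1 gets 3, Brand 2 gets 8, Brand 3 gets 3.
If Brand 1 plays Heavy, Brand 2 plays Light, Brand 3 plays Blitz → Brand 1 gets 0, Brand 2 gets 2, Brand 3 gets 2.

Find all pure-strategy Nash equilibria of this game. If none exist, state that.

The pure Nash equilibria are (Light, None, Heavy); (Heavy, Light, Heavy).

For each player, find the best response to each opponent profile; mutual best responses are the pure NE.
Brand 1 against (None, Heavy): payoffs 7, 3, 5 → best response Light.
Brand 1 against (None, Blitz): payoffs 3, 7, 9 → best response Heavy.
Brand 1 against (Light, Heavy): payoffs 5, 1, 9 → best response Heavy.
Brand 1 against (Light, Blitz): payoffs 9, 3, 0 → best response Light.
Brand 2 against (Light, Heavy): payoffs 8, 4 → best response None.
Brand 2 against (Light, Blitz): payoffs 8, 0 → best response None.
Brand 2 against (Moderate, Heavy): payoffs 8, 6 → best response None.
Brand 2 against (Moderate, Blitz): payoffs 6, 9 → best response Light.
Brand 2 against (Heavy, Heavy): payoffs 2, 9 → best response Light.
Brand 2 against (Heavy, Blitz): payoffs 0, 2 → best response Light.
Brand 3 against (Light, None): payoffs 6, 3 → best response Heavy.
Brand 3 against (Light, Light): payoffs 4, 2 → best response Heavy.
Brand 3 against (Moderate, None): payoffs 9, 8 → best response Heavy.
Brand 3 against (Moderate, Light): payoffs 5, 1 → best response Heavy.
Brand 3 against (Heavy, None): payoffs 3, 1 → best response Heavy.
Brand 3 against (Heavy, Light): payoffs 5, 2 → best response Heavy.
Mutual best responses: (Light, None, Heavy); (Heavy, Light, Heavy).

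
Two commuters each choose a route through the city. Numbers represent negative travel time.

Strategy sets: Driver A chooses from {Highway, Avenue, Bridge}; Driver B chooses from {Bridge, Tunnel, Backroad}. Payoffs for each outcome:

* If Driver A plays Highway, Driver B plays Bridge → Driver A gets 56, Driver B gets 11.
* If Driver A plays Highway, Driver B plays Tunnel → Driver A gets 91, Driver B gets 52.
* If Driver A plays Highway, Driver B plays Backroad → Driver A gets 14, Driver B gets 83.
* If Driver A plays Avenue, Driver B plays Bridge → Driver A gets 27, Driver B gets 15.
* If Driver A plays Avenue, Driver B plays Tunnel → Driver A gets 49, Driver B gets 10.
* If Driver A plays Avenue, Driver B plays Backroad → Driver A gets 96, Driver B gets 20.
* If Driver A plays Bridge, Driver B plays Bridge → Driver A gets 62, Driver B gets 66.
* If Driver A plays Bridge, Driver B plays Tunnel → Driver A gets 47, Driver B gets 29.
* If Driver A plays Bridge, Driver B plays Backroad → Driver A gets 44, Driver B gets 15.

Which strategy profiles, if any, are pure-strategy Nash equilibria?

(Highway, Bridge): Driver A can switch to Bridge (56 → 62). Not NE.
(Highway, Tunnel): Driver B can switch to Backroad (52 → 83). Not NE.
(Highway, Backroad): Driver A can switch to Avenue (14 → 96). Not NE.
(Avenue, Bridge): Driver A can switch to Highway (27 → 56). Not NE.
(Avenue, Tunnel): Driver A can switch to Highway (49 → 91). Not NE.
(Avenue, Backroad): Driver A gets 96, best alternative 44; Driver B gets 20, best alternative 15. No profitable deviation — NE.
(Bridge, Bridge): Driver A gets 62, best alternative 56; Driver B gets 66, best alternative 29. No profitable deviation — NE.
(Bridge, Tunnel): Driver A can switch to Highway (47 → 91). Not NE.
(The remaining 1 profile has a profitable deviation by the same check.)

Pure-strategy Nash equilibria: (Avenue, Backroad) and (Bridge, Bridge)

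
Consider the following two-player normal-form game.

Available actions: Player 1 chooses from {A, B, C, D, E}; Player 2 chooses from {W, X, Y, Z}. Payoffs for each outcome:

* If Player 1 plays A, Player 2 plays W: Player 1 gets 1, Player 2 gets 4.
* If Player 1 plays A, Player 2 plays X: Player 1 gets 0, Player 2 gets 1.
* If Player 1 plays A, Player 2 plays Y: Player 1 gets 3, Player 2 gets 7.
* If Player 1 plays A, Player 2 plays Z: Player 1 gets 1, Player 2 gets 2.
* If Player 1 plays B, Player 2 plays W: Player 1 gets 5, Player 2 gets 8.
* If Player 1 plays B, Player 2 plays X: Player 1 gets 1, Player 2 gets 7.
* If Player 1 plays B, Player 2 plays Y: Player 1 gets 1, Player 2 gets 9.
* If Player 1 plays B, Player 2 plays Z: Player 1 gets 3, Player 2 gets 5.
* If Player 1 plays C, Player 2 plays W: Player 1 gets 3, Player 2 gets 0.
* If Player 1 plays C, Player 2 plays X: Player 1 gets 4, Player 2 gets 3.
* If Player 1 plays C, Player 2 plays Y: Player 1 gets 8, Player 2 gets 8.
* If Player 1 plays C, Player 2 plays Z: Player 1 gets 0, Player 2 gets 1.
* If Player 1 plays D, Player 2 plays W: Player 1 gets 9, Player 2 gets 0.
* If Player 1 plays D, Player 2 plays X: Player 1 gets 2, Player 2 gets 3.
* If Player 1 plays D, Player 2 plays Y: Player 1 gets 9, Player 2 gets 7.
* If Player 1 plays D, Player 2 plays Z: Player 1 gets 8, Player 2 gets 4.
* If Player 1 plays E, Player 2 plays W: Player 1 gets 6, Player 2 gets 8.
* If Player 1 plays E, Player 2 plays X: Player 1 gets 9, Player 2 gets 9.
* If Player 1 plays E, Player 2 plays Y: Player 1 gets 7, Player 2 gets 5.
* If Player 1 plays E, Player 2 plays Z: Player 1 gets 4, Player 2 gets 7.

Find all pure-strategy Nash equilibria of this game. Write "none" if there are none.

The pure Nash equilibria are (D, Y); (E, X).

For each player, find the best response to each opponent profile; mutual best responses are the pure NE.
Player 1 against W: payoffs 1, 5, 3, 9, 6 → best response D.
Player 1 against X: payoffs 0, 1, 4, 2, 9 → best response E.
Player 1 against Y: payoffs 3, 1, 8, 9, 7 → best response D.
Player 1 against Z: payoffs 1, 3, 0, 8, 4 → best response D.
Player 2 against A: payoffs 4, 1, 7, 2 → best response Y.
Player 2 against B: payoffs 8, 7, 9, 5 → best response Y.
Player 2 against C: payoffs 0, 3, 8, 1 → best response Y.
Player 2 against D: payoffs 0, 3, 7, 4 → best response Y.
Player 2 against E: payoffs 8, 9, 5, 7 → best response X.
Mutual best responses: (D, Y); (E, X).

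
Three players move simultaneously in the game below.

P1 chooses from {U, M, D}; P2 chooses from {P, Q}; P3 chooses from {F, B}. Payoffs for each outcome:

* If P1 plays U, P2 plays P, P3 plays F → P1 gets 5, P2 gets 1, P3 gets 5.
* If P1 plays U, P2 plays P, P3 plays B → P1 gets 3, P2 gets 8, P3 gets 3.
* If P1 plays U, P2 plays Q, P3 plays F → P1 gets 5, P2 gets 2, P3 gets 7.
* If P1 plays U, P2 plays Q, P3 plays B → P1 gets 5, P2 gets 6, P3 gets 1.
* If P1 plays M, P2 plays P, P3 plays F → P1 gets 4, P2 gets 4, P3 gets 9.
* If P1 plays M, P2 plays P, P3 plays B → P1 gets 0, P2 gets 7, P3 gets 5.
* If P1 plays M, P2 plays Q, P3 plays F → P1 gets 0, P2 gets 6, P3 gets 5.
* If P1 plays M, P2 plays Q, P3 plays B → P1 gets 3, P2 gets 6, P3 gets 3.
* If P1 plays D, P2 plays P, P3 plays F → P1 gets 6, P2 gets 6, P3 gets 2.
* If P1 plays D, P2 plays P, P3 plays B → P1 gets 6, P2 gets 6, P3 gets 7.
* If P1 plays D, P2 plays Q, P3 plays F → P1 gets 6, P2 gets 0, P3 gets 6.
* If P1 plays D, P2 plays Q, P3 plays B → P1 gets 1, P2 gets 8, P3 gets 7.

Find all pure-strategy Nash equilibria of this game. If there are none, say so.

There is no pure-strategy Nash equilibrium.

P1 against (P, F): payoffs 5, 4, 6 → best response D.
P1 against (P, B): payoffs 3, 0, 6 → best response D.
P1 against (Q, F): payoffs 5, 0, 6 → best response D.
P1 against (Q, B): payoffs 5, 3, 1 → best response U.
P2 against (U, F): payoffs 1, 2 → best response Q.
P2 against (U, B): payoffs 8, 6 → best response P.
P2 against (M, F): payoffs 4, 6 → best response Q.
P2 against (M, B): payoffs 7, 6 → best response P.
P2 against (D, F): payoffs 6, 0 → best response P.
P2 against (D, B): payoffs 6, 8 → best response Q.
P3 against (U, P): payoffs 5, 3 → best response F.
P3 against (U, Q): payoffs 7, 1 → best response F.
P3 against (M, P): payoffs 9, 5 → best response F.
P3 against (M, Q): payoffs 5, 3 → best response F.
P3 against (D, P): payoffs 2, 7 → best response B.
P3 against (D, Q): payoffs 6, 7 → best response B.
No profile is a mutual best response for all players.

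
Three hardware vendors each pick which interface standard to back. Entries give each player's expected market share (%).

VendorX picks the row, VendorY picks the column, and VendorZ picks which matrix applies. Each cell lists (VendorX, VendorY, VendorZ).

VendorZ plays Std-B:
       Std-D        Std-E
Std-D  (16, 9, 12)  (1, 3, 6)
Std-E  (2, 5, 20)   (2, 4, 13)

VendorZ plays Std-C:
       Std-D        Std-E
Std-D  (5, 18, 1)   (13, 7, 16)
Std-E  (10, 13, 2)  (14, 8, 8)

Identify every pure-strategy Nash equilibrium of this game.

The unique pure-strategy Nash equilibrium is (Std-D, Std-D, Std-B).

VendorX against (Std-D, Std-B): payoffs 16, 2 → best response Std-D.
VendorX against (Std-D, Std-C): payoffs 5, 10 → best response Std-E.
VendorX against (Std-E, Std-B): payoffs 1, 2 → best response Std-E.
VendorX against (Std-E, Std-C): payoffs 13, 14 → best response Std-E.
VendorY against (Std-D, Std-B): payoffs 9, 3 → best response Std-D.
VendorY against (Std-D, Std-C): payoffs 18, 7 → best response Std-D.
VendorY against (Std-E, Std-B): payoffs 5, 4 → best response Std-D.
VendorY against (Std-E, Std-C): payoffs 13, 8 → best response Std-D.
VendorZ against (Std-D, Std-D): payoffs 12, 1 → best response Std-B.
VendorZ against (Std-D, Std-E): payoffs 6, 16 → best response Std-C.
VendorZ against (Std-E, Std-D): payoffs 20, 2 → best response Std-B.
VendorZ against (Std-E, Std-E): payoffs 13, 8 → best response Std-B.
Mutual best responses: (Std-D, Std-D, Std-B).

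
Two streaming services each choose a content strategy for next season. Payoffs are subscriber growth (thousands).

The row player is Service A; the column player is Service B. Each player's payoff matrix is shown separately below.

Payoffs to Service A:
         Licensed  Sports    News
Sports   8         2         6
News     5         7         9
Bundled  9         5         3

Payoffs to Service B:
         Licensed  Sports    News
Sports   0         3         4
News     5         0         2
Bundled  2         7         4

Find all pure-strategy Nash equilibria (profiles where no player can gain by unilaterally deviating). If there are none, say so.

No pure-strategy Nash equilibrium.

(Sports, Licensed): Service A can switch to Bundled (8 → 9). Not NE.
(Sports, Sports): Service A can switch to News (2 → 7). Not NE.
(Sports, News): Service A can switch to News (6 → 9). Not NE.
(News, Licensed): Service A can switch to Sports (5 → 8). Not NE.
(News, Sports): Service B can switch to Licensed (0 → 5). Not NE.
(News, News): Service B can switch to Licensed (2 → 5). Not NE.
(Bundled, Licensed): Service B can switch to Sports (2 → 7). Not NE.
(Bundled, Sports): Service A can switch to News (5 → 7). Not NE.
(Bundled, News): Service A can switch to Sports (3 → 6). Not NE.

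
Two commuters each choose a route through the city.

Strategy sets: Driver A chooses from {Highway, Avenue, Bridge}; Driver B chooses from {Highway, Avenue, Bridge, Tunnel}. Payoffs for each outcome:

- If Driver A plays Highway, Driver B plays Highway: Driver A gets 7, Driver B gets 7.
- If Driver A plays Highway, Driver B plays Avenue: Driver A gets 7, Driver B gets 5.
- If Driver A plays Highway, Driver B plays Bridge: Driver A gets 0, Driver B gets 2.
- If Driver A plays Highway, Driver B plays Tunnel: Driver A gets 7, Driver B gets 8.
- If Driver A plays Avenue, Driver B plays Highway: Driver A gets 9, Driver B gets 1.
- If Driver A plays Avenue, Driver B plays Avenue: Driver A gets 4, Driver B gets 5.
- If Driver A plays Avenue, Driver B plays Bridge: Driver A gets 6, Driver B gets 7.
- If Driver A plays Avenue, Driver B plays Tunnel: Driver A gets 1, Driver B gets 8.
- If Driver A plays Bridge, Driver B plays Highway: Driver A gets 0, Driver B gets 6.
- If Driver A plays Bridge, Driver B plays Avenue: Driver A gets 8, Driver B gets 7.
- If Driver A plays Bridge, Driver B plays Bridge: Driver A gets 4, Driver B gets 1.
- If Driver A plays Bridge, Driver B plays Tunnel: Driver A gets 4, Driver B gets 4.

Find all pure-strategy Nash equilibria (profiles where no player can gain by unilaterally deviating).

The pure Nash equilibria are (Highway, Tunnel) and (Bridge, Avenue).

For each strategy profile, look for a profitable unilateral deviation.
(Highway, Highway): Driver A can switch to Avenue (7 → 9). Not NE.
(Highway, Avenue): Driver A can switch to Bridge (7 → 8). Not NE.
(Highway, Bridge): Driver A can switch to Avenue (0 → 6). Not NE.
(Highway, Tunnel): Driver A gets 7, best alternative 4; Driver B gets 8, best alternative 7. No profitable deviation — NE.
(Avenue, Highway): Driver B can switch to Avenue (1 → 5). Not NE.
(Avenue, Avenue): Driver A can switch to Highway (4 → 7). Not NE.
(Avenue, Bridge): Driver B can switch to Tunnel (7 → 8). Not NE.
(Bridge, Avenue): Driver A gets 8, best alternative 7; Driver B gets 7, best alternative 6. No profitable deviation — NE.
(The remaining 4 profiles each have a profitable deviation by the same check.)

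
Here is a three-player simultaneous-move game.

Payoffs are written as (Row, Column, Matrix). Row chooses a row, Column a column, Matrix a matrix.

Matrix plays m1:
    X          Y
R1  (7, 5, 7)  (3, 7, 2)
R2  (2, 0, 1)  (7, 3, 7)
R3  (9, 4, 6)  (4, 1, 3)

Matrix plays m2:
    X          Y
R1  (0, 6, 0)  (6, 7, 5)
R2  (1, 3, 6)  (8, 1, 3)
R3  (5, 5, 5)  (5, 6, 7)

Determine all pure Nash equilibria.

Row against (X, m1): payoffs 7, 2, 9 → best response R3.
Row against (X, m2): payoffs 0, 1, 5 → best response R3.
Row against (Y, m1): payoffs 3, 7, 4 → best response R2.
Row against (Y, m2): payoffs 6, 8, 5 → best response R2.
Column against (R1, m1): payoffs 5, 7 → best response Y.
Column against (R1, m2): payoffs 6, 7 → best response Y.
Column against (R2, m1): payoffs 0, 3 → best response Y.
Column against (R2, m2): payoffs 3, 1 → best response X.
Column against (R3, m1): payoffs 4, 1 → best response X.
Column against (R3, m2): payoffs 5, 6 → best response Y.
Matrix against (R1, X): payoffs 7, 0 → best response m1.
Matrix against (R1, Y): payoffs 2, 5 → best response m2.
Matrix against (R2, X): payoffs 1, 6 → best response m2.
Matrix against (R2, Y): payoffs 7, 3 → best response m1.
Matrix against (R3, X): payoffs 6, 5 → best response m1.
Matrix against (R3, Y): payoffs 3, 7 → best response m2.
Mutual best responses: (R2, Y, m1); (R3, X, m1).

(R2, Y, m1) and (R3, X, m1)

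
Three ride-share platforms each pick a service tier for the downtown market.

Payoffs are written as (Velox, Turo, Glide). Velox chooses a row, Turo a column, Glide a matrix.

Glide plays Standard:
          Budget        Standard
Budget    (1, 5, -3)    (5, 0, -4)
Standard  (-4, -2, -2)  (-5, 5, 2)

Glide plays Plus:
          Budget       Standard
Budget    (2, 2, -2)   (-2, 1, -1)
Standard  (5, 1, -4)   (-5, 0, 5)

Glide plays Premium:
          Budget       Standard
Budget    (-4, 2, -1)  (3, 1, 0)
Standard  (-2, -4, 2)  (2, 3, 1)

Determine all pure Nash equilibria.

For each player, find the best response to each opponent profile; mutual best responses are the pure NE.
Velox against (Budget, Standard): payoffs 1, -4 → best response Budget.
Velox against (Budget, Plus): payoffs 2, 5 → best response Standard.
Velox against (Budget, Premium): payoffs -4, -2 → best response Standard.
Velox against (Standard, Standard): payoffs 5, -5 → best response Budget.
Velox against (Standard, Plus): payoffs -2, -5 → best response Budget.
Velox against (Standard, Premium): payoffs 3, 2 → best response Budget.
Turo against (Budget, Standard): payoffs 5, 0 → best response Budget.
Turo against (Budget, Plus): payoffs 2, 1 → best response Budget.
Turo against (Budget, Premium): payoffs 2, 1 → best response Budget.
Turo against (Standard, Standard): payoffs -2, 5 → best response Standard.
Turo against (Standard, Plus): payoffs 1, 0 → best response Budget.
Turo against (Standard, Premium): payoffs -4, 3 → best response Standard.
Glide against (Budget, Budget): payoffs -3, -2, -1 → best response Premium.
Glide against (Budget, Standard): payoffs -4, -1, 0 → best response Premium.
Glide against (Standard, Budget): payoffs -2, -4, 2 → best response Premium.
Glide against (Standard, Standard): payoffs 2, 5, 1 → best response Plus.
No profile is a mutual best response for all players.

No pure-strategy Nash equilibrium.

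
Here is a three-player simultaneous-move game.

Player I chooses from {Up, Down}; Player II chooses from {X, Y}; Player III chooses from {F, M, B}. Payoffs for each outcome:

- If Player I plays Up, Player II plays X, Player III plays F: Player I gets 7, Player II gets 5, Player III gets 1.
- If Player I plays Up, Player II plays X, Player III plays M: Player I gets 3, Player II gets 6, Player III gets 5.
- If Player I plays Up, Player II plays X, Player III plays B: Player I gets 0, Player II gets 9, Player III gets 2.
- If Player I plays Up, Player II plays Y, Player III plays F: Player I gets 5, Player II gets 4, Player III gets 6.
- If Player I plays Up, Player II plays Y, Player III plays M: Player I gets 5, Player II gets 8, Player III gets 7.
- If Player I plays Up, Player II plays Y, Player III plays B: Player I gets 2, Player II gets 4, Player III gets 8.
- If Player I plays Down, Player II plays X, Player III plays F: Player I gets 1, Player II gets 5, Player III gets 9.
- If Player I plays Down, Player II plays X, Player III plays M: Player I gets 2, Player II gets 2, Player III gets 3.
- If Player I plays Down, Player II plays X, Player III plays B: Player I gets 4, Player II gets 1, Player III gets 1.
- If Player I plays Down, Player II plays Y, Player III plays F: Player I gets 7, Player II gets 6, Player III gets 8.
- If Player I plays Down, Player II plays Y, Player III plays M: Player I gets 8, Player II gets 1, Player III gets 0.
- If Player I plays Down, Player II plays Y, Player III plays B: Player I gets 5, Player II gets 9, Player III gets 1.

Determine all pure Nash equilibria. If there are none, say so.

Pure NE: (Down, Y, F)

Check each profile: it is a Nash equilibrium iff no player can strictly gain by switching unilaterally.
(Up, X, F): Player III can switch to M (1 → 5). Not NE.
(Up, X, M): Player II can switch to Y (6 → 8). Not NE.
(Up, X, B): Player I can switch to Down (0 → 4). Not NE.
(Up, Y, F): Player I can switch to Down (5 → 7). Not NE.
(Up, Y, M): Player I can switch to Down (5 → 8). Not NE.
(Up, Y, B): Player I can switch to Down (2 → 5). Not NE.
(Down, Y, F): Player I gets 7, best alternative 5; Player II gets 6, best alternative 5; Player III gets 8, best alternative 1. No profitable deviation — NE.
(The remaining 5 profiles each have a profitable deviation by the same check.)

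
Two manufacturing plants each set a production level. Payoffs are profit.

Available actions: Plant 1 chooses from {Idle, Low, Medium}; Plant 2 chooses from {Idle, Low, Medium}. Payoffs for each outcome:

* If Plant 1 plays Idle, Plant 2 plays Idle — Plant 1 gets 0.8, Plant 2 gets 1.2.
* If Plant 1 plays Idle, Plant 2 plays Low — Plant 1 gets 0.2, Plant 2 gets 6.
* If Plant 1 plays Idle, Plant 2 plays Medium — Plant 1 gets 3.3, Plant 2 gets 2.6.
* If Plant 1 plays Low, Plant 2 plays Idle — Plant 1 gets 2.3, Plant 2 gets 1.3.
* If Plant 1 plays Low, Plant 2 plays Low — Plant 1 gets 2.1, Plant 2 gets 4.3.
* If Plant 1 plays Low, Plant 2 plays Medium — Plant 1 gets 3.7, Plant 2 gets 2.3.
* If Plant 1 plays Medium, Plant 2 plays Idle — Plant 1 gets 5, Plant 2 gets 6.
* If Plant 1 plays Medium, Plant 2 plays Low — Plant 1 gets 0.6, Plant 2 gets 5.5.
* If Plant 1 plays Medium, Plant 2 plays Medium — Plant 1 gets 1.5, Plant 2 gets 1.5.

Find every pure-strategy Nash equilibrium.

(Low, Low); (Medium, Idle)

(Idle, Idle): Plant 1 can switch to Low (0.8 → 2.3). Not NE.
(Idle, Low): Plant 1 can switch to Low (0.2 → 2.1). Not NE.
(Idle, Medium): Plant 1 can switch to Low (3.3 → 3.7). Not NE.
(Low, Idle): Plant 1 can switch to Medium (2.3 → 5). Not NE.
(Low, Low): Plant 1 gets 2.1, best alternative 0.6; Plant 2 gets 4.3, best alternative 2.3. No profitable deviation — NE.
(Low, Medium): Plant 2 can switch to Low (2.3 → 4.3). Not NE.
(Medium, Idle): Plant 1 gets 5, best alternative 2.3; Plant 2 gets 6, best alternative 5.5. No profitable deviation — NE.
(Medium, Low): Plant 1 can switch to Low (0.6 → 2.1). Not NE.
(Medium, Medium): Plant 1 can switch to Idle (1.5 → 3.3). Not NE.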